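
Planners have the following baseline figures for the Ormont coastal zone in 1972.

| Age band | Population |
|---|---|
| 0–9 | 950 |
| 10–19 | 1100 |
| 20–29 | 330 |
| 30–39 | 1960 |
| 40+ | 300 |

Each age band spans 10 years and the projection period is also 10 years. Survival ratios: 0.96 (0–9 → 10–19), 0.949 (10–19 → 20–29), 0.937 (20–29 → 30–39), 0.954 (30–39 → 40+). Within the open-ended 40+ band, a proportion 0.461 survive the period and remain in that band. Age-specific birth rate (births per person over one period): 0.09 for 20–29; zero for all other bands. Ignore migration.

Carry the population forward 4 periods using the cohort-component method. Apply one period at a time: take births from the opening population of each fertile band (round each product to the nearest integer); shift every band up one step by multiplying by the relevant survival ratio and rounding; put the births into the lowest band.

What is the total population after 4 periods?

Let group 1 be 0–9 through group 5 = 40+.
After projecting period 1:
Births: 330 × 0.09 = 30
Group 2: 950 × 0.96 = 912
Group 3: 1100 × 0.949 = 1044
Group 4: 330 × 0.937 = 309
Group 5: 1960 × 0.954 + 300 × 0.461 = 1870 + 138 = 2008
End of period: [30, 912, 1044, 309, 2008]
After projecting period 2:
Births: 1044 × 0.09 = 94
Group 2: 30 × 0.96 = 29
Group 3: 912 × 0.949 = 865
Group 4: 1044 × 0.937 = 978
Group 5: 309 × 0.954 + 2008 × 0.461 = 295 + 926 = 1221
End of period: [94, 29, 865, 978, 1221]
After projecting period 3:
Births: 865 × 0.09 = 78
Group 2: 94 × 0.96 = 90
Group 3: 29 × 0.949 = 28
Group 4: 865 × 0.937 = 811
Group 5: 978 × 0.954 + 1221 × 0.461 = 933 + 563 = 1496
End of period: [78, 90, 28, 811, 1496]
After projecting period 4:
Births: 28 × 0.09 = 3
Group 2: 78 × 0.96 = 75
Group 3: 90 × 0.949 = 85
Group 4: 28 × 0.937 = 26
Group 5: 811 × 0.954 + 1496 × 0.461 = 774 + 690 = 1464
End of period: [3, 75, 85, 26, 1464]
Total after period 4: 3 + 75 + 85 + 26 + 1464 = 1653

1653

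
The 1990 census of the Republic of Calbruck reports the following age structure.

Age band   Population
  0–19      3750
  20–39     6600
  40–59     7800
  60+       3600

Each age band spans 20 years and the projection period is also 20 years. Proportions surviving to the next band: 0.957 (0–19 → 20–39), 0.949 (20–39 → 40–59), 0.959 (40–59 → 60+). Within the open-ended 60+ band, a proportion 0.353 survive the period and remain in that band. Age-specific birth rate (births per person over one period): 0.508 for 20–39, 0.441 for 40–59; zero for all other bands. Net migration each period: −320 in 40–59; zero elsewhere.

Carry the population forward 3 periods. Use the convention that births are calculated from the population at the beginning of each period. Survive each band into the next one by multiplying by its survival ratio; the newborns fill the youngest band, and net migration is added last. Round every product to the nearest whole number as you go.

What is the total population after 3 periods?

20827

(Groups numbered youngest = 1 to oldest = 4.)
After projecting period 1:
Births: 6600 × 0.508 = 3353, 7800 × 0.441 = 3440 — total 6793
Group 2: 3750 × 0.957 = 3589
Group 3: 6600 × 0.949 = 6263
Group 4: 7800 × 0.959 + 3600 × 0.353 = 7480 + 1271 = 8751
Net migration: Group 3 − 320 → 5943
End of period: [6793, 3589, 5943, 8751]
After projecting period 2:
Births: 3589 × 0.508 = 1823, 5943 × 0.441 = 2621 — total 4444
Group 2: 6793 × 0.957 = 6501
Group 3: 3589 × 0.949 = 3406
Group 4: 5943 × 0.959 + 8751 × 0.353 = 5699 + 3089 = 8788
Net migration: Group 3 − 320 → 3086
End of period: [4444, 6501, 3086, 8788]
After projecting period 3:
Births: 6501 × 0.508 = 3303, 3086 × 0.441 = 1361 — total 4664
Group 2: 4444 × 0.957 = 4253
Group 3: 6501 × 0.949 = 6169
Group 4: 3086 × 0.959 + 8788 × 0.353 = 2959 + 3102 = 6061
Net migration: Group 3 − 320 → 5849
End of period: [4664, 4253, 5849, 6061]
Total after period 3: 4664 + 4253 + 5849 + 6061 = 20827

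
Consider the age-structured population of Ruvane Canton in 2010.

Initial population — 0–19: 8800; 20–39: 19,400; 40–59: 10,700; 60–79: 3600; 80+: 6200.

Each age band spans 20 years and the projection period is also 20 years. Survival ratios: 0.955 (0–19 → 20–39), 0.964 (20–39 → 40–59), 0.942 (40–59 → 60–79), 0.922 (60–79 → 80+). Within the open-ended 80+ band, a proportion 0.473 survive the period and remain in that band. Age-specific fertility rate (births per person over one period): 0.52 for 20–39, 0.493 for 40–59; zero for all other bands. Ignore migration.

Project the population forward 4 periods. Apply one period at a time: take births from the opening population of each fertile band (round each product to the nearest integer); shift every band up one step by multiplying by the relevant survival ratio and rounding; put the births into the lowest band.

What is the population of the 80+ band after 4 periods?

17460

— Period 1 —
Births: 19400 × 0.52 = 10088  |  10700 × 0.493 = 5275 → 15363
20–39: 8800 × 0.955 = 8404
40–59: 19400 × 0.964 = 18702
60–79: 10700 × 0.942 = 10079
80+: 3600 × 0.922 + 6200 × 0.473 = 3319 + 2933 = 6252
Giving 15363 / 8404 / 18702 / 10079 / 6252.
— Period 2 —
Births: 8404 × 0.52 = 4370  |  18702 × 0.493 = 9220 → 13590
20–39: 15363 × 0.955 = 14672
40–59: 8404 × 0.964 = 8101
60–79: 18702 × 0.942 = 17617
80+: 10079 × 0.922 + 6252 × 0.473 = 9293 + 2957 = 12250
Giving 13590 / 14672 / 8101 / 17617 / 12250.
— Period 3 —
Births: 14672 × 0.52 = 7629  |  8101 × 0.493 = 3994 → 11623
20–39: 13590 × 0.955 = 12978
40–59: 14672 × 0.964 = 14144
60–79: 8101 × 0.942 = 7631
80+: 17617 × 0.922 + 12250 × 0.473 = 16243 + 5794 = 22037
Giving 11623 / 12978 / 14144 / 7631 / 22037.
— Period 4 —
Births: 12978 × 0.52 = 6749  |  14144 × 0.493 = 6973 → 13722
20–39: 11623 × 0.955 = 11100
40–59: 12978 × 0.964 = 12511
60–79: 14144 × 0.942 = 13324
80+: 7631 × 0.922 + 22037 × 0.473 = 7036 + 10424 = 17460
Giving 13722 / 11100 / 12511 / 13324 / 17460.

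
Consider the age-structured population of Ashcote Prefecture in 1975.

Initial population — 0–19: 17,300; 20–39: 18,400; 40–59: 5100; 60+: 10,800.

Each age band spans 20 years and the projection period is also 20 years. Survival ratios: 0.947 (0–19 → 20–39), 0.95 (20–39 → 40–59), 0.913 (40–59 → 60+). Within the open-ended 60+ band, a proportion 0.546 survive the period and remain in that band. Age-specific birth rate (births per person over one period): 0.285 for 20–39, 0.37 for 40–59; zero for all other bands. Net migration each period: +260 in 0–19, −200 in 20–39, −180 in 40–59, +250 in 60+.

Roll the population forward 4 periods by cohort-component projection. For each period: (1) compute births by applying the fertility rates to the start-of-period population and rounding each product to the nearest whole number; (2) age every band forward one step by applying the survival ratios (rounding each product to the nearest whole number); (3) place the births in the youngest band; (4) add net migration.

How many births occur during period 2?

11013

Period 1:
Births: 18400 × 0.285 = 5244, 5100 × 0.37 = 1887 ⇒ total 7131
20–39: 17300 × 0.947 = 16383
40–59: 18400 × 0.95 = 17480
60+: 5100 × 0.913 + 10800 × 0.546 = 4656 + 5897 = 10553
Net migration: 0–19 + 260 → 7391; 20–39 − 200 → 16183; 40–59 − 180 → 17300; 60+ + 250 → 10803
→ [7391, 16183, 17300, 10803]
Period 2:
Births: 16183 × 0.285 = 4612, 17300 × 0.37 = 6401 ⇒ total 11013
20–39: 7391 × 0.947 = 6999
40–59: 16183 × 0.95 = 15374
60+: 17300 × 0.913 + 10803 × 0.546 = 15795 + 5898 = 21693
Net migration: 0–19 + 260 → 11273; 20–39 − 200 → 6799; 40–59 − 180 → 15194; 60+ + 250 → 21943
→ [11273, 6799, 15194, 21943]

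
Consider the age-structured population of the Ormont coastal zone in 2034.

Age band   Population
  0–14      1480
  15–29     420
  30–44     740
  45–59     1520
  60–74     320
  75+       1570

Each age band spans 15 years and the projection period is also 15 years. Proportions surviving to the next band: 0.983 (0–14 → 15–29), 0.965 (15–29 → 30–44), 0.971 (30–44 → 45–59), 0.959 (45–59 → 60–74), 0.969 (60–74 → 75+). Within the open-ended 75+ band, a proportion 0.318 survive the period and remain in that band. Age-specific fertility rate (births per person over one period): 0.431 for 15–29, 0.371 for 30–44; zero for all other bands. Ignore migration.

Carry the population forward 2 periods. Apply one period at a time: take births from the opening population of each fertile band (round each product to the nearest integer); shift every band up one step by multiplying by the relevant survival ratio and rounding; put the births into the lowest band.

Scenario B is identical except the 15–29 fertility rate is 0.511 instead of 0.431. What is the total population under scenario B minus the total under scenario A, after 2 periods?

Call the groups 1 to 6, youngest first.
Period 1.
Births: 420 × 0.431 = 181, 740 × 0.371 = 275 — total 456
Group 2: 1480 × 0.983 = 1455
Group 3: 420 × 0.965 = 405
Group 4: 740 × 0.971 = 719
Group 5: 1520 × 0.959 = 1458
Group 6: 320 × 0.969 + 1570 × 0.318 = 310 + 499 = 809
Population now: 0–14=456, 15–29=1455, 30–44=405, 45–59=719, 60–74=1458, 75+=809
Period 2.
Births: 1455 × 0.431 = 627, 405 × 0.371 = 150 — total 777
Group 2: 456 × 0.983 = 448
Group 3: 1455 × 0.965 = 1404
Group 4: 405 × 0.971 = 393
Group 5: 719 × 0.959 = 690
Group 6: 1458 × 0.969 + 809 × 0.318 = 1413 + 257 = 1670
Population now: 0–14=777, 15–29=448, 30–44=1404, 45–59=393, 60–74=690, 75+=1670
Scenario A total after 2 periods: 5382
Scenario B projection —
Period 1.
Births: 420 × 0.511 = 215, 740 × 0.371 = 275 — total 490
Group 2: 1480 × 0.983 = 1455
Group 3: 420 × 0.965 = 405
Group 4: 740 × 0.971 = 719
Group 5: 1520 × 0.959 = 1458
Group 6: 320 × 0.969 + 1570 × 0.318 = 310 + 499 = 809
Population now: 0–14=490, 15–29=1455, 30–44=405, 45–59=719, 60–74=1458, 75+=809
Period 2.
Births: 1455 × 0.511 = 744, 405 × 0.371 = 150 — total 894
Group 2: 490 × 0.983 = 482
Group 3: 1455 × 0.965 = 1404
Group 4: 405 × 0.971 = 393
Group 5: 719 × 0.959 = 690
Group 6: 1458 × 0.969 + 809 × 0.318 = 1413 + 257 = 1670
Population now: 0–14=894, 15–29=482, 30–44=1404, 45–59=393, 60–74=690, 75+=1670
Scenario B total after 2 periods: 5533
Difference B − A = 5533 − 5382 = 151

151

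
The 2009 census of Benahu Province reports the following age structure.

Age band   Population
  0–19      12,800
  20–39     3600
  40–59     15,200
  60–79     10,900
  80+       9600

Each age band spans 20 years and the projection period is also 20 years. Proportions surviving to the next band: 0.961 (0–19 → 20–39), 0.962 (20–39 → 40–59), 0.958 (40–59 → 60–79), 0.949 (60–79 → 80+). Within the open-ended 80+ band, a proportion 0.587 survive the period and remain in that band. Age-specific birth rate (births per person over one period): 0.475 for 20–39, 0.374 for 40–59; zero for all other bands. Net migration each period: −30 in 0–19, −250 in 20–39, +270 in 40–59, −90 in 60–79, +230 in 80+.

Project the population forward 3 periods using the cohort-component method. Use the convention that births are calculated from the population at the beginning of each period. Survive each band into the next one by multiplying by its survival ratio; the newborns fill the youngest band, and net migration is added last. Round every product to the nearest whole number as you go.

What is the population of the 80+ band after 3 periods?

17320

Call the groups 1 to 5, youngest first.
After projecting period 1:
Births: 3600 × 0.475 = 1710  |  15200 × 0.374 = 5685 — total 7395
Group 2: 12800 × 0.961 = 12301
Group 3: 3600 × 0.962 = 3463
Group 4: 15200 × 0.958 = 14562
Group 5: 10900 × 0.949 + 9600 × 0.587 = 10344 + 5635 = 15979
Net migration: Group 1 − 30 → 7365; Group 2 − 250 → 12051; Group 3 + 270 → 3733; Group 4 − 90 → 14472; Group 5 + 230 → 16209
→ [7365, 12051, 3733, 14472, 16209]
After projecting period 2:
Births: 12051 × 0.475 = 5724  |  3733 × 0.374 = 1396 — total 7120
Group 2: 7365 × 0.961 = 7078
Group 3: 12051 × 0.962 = 11593
Group 4: 3733 × 0.958 = 3576
Group 5: 14472 × 0.949 + 16209 × 0.587 = 13734 + 9515 = 23249
Net migration: Group 1 − 30 → 7090; Group 2 − 250 → 6828; Group 3 + 270 → 11863; Group 4 − 90 → 3486; Group 5 + 230 → 23479
→ [7090, 6828, 11863, 3486, 23479]
After projecting period 3:
Births: 6828 × 0.475 = 3243  |  11863 × 0.374 = 4437 — total 7680
Group 2: 7090 × 0.961 = 6813
Group 3: 6828 × 0.962 = 6569
Group 4: 11863 × 0.958 = 11365
Group 5: 3486 × 0.949 + 23479 × 0.587 = 3308 + 13782 = 17090
Net migration: Group 1 − 30 → 7650; Group 2 − 250 → 6563; Group 3 + 270 → 6839; Group 4 − 90 → 11275; Group 5 + 230 → 17320
→ [7650, 6563, 6839, 11275, 17320]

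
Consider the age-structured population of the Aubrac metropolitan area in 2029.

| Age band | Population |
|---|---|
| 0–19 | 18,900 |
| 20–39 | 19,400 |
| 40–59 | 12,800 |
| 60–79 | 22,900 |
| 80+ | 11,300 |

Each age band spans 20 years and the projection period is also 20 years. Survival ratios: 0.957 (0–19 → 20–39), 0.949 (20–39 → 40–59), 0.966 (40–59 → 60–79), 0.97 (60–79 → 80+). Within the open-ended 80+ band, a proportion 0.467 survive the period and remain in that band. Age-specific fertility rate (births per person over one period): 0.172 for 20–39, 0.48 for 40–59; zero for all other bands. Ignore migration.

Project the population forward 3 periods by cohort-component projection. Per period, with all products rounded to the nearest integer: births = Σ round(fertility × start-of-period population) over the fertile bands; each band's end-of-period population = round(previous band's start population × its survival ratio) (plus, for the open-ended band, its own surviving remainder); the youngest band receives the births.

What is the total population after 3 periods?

75273

Call the bands 1 to 5, youngest first.
Period 1:
Births: 19400 * 0.172 = 3337 ; 12800 * 0.48 = 6144 → total 9481
Band 2: 18900 * 0.957 = 18087
Band 3: 19400 * 0.949 = 18411
Band 4: 12800 * 0.966 = 12365
Band 5: 22900 * 0.97 + 11300 * 0.467 = 22213 + 5277 = 27490
Giving 9481 / 18087 / 18411 / 12365 / 27490.
Period 2:
Births: 18087 * 0.172 = 3111 ; 18411 * 0.48 = 8837 → total 11948
Band 2: 9481 * 0.957 = 9073
Band 3: 18087 * 0.949 = 17165
Band 4: 18411 * 0.966 = 17785
Band 5: 12365 * 0.97 + 27490 * 0.467 = 11994 + 12838 = 24832
Giving 11948 / 9073 / 17165 / 17785 / 24832.
Period 3:
Births: 9073 * 0.172 = 1561 ; 17165 * 0.48 = 8239 → total 9800
Band 2: 11948 * 0.957 = 11434
Band 3: 9073 * 0.949 = 8610
Band 4: 17165 * 0.966 = 16581
Band 5: 17785 * 0.97 + 24832 * 0.467 = 17251 + 11597 = 28848
Giving 9800 / 11434 / 8610 / 16581 / 28848.
Total after period 3: 9800 + 11434 + 8610 + 16581 + 28848 = 75273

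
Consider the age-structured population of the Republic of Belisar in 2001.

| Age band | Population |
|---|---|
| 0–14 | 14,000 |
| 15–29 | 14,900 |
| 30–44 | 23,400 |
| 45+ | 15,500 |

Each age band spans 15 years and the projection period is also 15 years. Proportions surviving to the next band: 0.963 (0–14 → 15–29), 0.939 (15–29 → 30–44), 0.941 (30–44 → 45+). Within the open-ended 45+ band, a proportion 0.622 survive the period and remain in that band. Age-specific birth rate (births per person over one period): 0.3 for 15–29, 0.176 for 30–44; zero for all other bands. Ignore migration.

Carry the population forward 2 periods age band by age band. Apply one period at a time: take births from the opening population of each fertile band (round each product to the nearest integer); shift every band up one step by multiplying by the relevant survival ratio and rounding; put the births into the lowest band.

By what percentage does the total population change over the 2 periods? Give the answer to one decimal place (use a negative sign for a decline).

-11.1

(Bands numbered youngest = 1 to oldest = 4.)
After projecting period 1:
Births: 14900 × 0.3 = 4470, 23400 × 0.176 = 4118 — total 8588
Band 2: 14000 × 0.963 = 13482
Band 3: 14900 × 0.939 = 13991
Band 4: 23400 × 0.941 + 15500 × 0.622 = 22019 + 9641 = 31660
End of period: [8588, 13482, 13991, 31660]
After projecting period 2:
Births: 13482 × 0.3 = 4045, 13991 × 0.176 = 2462 — total 6507
Band 2: 8588 × 0.963 = 8270
Band 3: 13482 × 0.939 = 12660
Band 4: 13991 × 0.941 + 31660 × 0.622 = 13166 + 19693 = 32859
End of period: [6507, 8270, 12660, 32859]
Total: 67800 → 60296; change = -7504; percentage change = -11.1%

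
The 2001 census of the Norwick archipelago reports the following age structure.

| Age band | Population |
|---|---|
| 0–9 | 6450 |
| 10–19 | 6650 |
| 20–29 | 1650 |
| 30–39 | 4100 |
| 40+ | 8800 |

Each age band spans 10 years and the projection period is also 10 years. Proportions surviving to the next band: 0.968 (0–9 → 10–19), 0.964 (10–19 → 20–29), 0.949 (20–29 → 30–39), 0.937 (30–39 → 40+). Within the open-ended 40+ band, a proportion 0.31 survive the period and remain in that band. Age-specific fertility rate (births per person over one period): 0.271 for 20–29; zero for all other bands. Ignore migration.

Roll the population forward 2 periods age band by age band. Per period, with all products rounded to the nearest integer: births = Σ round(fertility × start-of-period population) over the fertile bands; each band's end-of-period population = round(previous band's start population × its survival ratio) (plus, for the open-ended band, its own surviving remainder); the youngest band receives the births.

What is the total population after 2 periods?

17777

(Groups numbered youngest = 1 to oldest = 5.)
Period 1:
Births: 1650 × 0.271 = 447
Group 2: 6450 × 0.968 = 6244
Group 3: 6650 × 0.964 = 6411
Group 4: 1650 × 0.949 = 1566
Group 5: 4100 × 0.937 + 8800 × 0.31 = 3842 + 2728 = 6570
End of period: [447, 6244, 6411, 1566, 6570]
Period 2:
Births: 6411 × 0.271 = 1737
Group 2: 447 × 0.968 = 433
Group 3: 6244 × 0.964 = 6019
Group 4: 6411 × 0.949 = 6084
Group 5: 1566 × 0.937 + 6570 × 0.31 = 1467 + 2037 = 3504
End of period: [1737, 433, 6019, 6084, 3504]
Total after period 2: 1737 + 433 + 6019 + 6084 + 3504 = 17777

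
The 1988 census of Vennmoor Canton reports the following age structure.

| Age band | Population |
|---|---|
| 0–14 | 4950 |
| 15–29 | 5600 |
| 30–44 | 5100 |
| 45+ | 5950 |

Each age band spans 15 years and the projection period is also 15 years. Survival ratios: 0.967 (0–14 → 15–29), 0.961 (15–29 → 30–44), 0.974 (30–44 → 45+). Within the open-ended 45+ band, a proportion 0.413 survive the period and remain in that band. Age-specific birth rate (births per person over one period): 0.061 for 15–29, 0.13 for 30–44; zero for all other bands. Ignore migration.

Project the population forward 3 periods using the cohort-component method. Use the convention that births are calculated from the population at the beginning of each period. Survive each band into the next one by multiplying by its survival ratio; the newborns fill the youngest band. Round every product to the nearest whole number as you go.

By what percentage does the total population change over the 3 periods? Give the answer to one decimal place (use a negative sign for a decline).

-51.6

Numbering the bands 1..4 from youngest to oldest:
Period 1.
Births: 5600 × 0.061 = 342 ; 5100 × 0.13 = 663 → total 1005
Band 2: 4950 × 0.967 = 4787
Band 3: 5600 × 0.961 = 5382
Band 4: 5100 × 0.974 + 5950 × 0.413 = 4967 + 2457 = 7424
Giving 1005 / 4787 / 5382 / 7424.
Period 2.
Births: 4787 × 0.061 = 292 ; 5382 × 0.13 = 700 → total 992
Band 2: 1005 × 0.967 = 972
Band 3: 4787 × 0.961 = 4600
Band 4: 5382 × 0.974 + 7424 × 0.413 = 5242 + 3066 = 8308
Giving 992 / 972 / 4600 / 8308.
Period 3.
Births: 972 × 0.061 = 59 ; 4600 × 0.13 = 598 → total 657
Band 2: 992 × 0.967 = 959
Band 3: 972 × 0.961 = 934
Band 4: 4600 × 0.974 + 8308 × 0.413 = 4480 + 3431 = 7911
Giving 657 / 959 / 934 / 7911.
Total: 21600 → 10461; change = -11139; percentage change = -51.6%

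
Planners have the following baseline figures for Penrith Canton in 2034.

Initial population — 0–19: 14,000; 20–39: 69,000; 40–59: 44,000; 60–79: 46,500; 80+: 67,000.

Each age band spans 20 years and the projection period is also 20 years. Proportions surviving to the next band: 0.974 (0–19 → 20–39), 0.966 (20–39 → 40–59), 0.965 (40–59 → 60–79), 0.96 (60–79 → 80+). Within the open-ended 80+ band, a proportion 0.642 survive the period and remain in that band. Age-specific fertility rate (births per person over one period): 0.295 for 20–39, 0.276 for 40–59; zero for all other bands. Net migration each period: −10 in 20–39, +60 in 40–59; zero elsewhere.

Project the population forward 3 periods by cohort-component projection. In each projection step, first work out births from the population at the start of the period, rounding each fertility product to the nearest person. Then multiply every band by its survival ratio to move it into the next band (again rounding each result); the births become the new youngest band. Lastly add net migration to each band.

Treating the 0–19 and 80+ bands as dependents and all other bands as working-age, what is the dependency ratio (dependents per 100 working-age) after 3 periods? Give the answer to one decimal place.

210.2

Numbering the bands 1..5 from youngest to oldest:
Period 1.
Births: 69000 × 0.295 = 20355 ; 44000 × 0.276 = 12144 — total 32499
Band 2: 14000 × 0.974 = 13636
Band 3: 69000 × 0.966 = 66654
Band 4: 44000 × 0.965 = 42460
Band 5: 46500 × 0.96 + 67000 × 0.642 = 44640 + 43014 = 87654
Net migration: Band 2 − 10 → 13626; Band 3 + 60 → 66714
Population now: 0–19=32499, 20–39=13626, 40–59=66714, 60–79=42460, 80+=87654
Period 2.
Births: 13626 × 0.295 = 4020 ; 66714 × 0.276 = 18413 — total 22433
Band 2: 32499 × 0.974 = 31654
Band 3: 13626 × 0.966 = 13163
Band 4: 66714 × 0.965 = 64379
Band 5: 42460 × 0.96 + 87654 × 0.642 = 40762 + 56274 = 97036
Net migration: Band 2 − 10 → 31644; Band 3 + 60 → 13223
Population now: 0–19=22433, 20–39=31644, 40–59=13223, 60–79=64379, 80+=97036
Period 3.
Births: 31644 × 0.295 = 9335 ; 13223 × 0.276 = 3650 — total 12985
Band 2: 22433 × 0.974 = 21850
Band 3: 31644 × 0.966 = 30568
Band 4: 13223 × 0.965 = 12760
Band 5: 64379 × 0.96 + 97036 × 0.642 = 61804 + 62297 = 124101
Net migration: Band 2 − 10 → 21840; Band 3 + 60 → 30628
Population now: 0–19=12985, 20–39=21840, 40–59=30628, 60–79=12760, 80+=124101
Dependents (band 0–19 + band 80+) = 12985 + 124101 = 137086; working-age = 65228; ratio = 137086/65228 × 100 = 210.2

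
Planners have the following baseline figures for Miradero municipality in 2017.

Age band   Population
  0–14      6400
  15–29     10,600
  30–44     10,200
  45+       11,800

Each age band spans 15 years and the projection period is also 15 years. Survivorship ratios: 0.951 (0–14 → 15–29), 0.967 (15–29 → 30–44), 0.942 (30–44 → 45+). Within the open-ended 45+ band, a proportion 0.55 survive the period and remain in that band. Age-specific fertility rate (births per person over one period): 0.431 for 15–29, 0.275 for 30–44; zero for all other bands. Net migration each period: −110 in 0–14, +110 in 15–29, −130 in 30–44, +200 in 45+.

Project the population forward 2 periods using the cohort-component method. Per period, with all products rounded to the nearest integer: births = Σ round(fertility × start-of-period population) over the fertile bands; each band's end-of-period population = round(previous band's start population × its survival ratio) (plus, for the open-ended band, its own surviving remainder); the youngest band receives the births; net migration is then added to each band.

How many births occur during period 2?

5453

(Bands numbered youngest = 1 to oldest = 4.)
Period 1.
Births: 10600 × 0.431 = 4569  |  10200 × 0.275 = 2805 ⇒ total 7374
Band 2: 6400 × 0.951 = 6086
Band 3: 10600 × 0.967 = 10250
Band 4: 10200 × 0.942 + 11800 × 0.55 = 9608 + 6490 = 16098
Net migration: Band 1 − 110 → 7264; Band 2 + 110 → 6196; Band 3 − 130 → 10120; Band 4 + 200 → 16298
Giving 7264 / 6196 / 10120 / 16298.
Period 2.
Births: 6196 × 0.431 = 2670  |  10120 × 0.275 = 2783 ⇒ total 5453
Band 2: 7264 × 0.951 = 6908
Band 3: 6196 × 0.967 = 5992
Band 4: 10120 × 0.942 + 16298 × 0.55 = 9533 + 8964 = 18497
Net migration: Band 1 − 110 → 5343; Band 2 + 110 → 7018; Band 3 − 130 → 5862; Band 4 + 200 → 18697
Giving 5343 / 7018 / 5862 / 18697.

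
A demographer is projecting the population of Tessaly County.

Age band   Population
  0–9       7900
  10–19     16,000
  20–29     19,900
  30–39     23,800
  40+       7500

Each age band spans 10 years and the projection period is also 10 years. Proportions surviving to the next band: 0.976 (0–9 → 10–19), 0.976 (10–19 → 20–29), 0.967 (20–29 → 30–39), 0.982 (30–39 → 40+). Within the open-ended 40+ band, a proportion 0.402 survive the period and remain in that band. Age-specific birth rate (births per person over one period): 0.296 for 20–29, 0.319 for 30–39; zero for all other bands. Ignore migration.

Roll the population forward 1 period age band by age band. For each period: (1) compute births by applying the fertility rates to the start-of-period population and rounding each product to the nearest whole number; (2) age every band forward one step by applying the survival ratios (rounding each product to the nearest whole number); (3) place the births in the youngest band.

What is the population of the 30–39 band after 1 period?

Period 1:
Births: 19900 × 0.296 = 5890  |  23800 × 0.319 = 7592 ⇒ total 13482
10–19: 7900 × 0.976 = 7710
20–29: 16000 × 0.976 = 15616
30–39: 19900 × 0.967 = 19243
40+: 23800 × 0.982 + 7500 × 0.402 = 23372 + 3015 = 26387
→ [13482, 7710, 15616, 19243, 26387]

19243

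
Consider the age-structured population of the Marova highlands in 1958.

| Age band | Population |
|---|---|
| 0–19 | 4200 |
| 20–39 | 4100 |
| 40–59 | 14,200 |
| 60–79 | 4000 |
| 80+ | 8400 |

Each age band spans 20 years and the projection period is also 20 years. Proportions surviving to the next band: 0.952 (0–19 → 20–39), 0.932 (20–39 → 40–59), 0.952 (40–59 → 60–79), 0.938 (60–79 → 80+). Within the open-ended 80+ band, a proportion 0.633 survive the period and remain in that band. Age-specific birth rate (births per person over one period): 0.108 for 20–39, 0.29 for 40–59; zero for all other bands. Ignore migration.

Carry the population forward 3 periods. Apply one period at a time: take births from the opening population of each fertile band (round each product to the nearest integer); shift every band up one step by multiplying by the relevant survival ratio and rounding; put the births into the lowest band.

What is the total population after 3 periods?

25682

Period 1:
Births: 4100 × 0.108 = 443  |  14200 × 0.29 = 4118 → 4561
20–39: 4200 × 0.952 = 3998
40–59: 4100 × 0.932 = 3821
60–79: 14200 × 0.952 = 13518
80+: 4000 × 0.938 + 8400 × 0.633 = 3752 + 5317 = 9069
End of period: [4561, 3998, 3821, 13518, 9069]
Period 2:
Births: 3998 × 0.108 = 432  |  3821 × 0.29 = 1108 → 1540
20–39: 4561 × 0.952 = 4342
40–59: 3998 × 0.932 = 3726
60–79: 3821 × 0.952 = 3638
80+: 13518 × 0.938 + 9069 × 0.633 = 12680 + 5741 = 18421
End of period: [1540, 4342, 3726, 3638, 18421]
Period 3:
Births: 4342 × 0.108 = 469  |  3726 × 0.29 = 1081 → 1550
20–39: 1540 × 0.952 = 1466
40–59: 4342 × 0.932 = 4047
60–79: 3726 × 0.952 = 3547
80+: 3638 × 0.938 + 18421 × 0.633 = 3412 + 11660 = 15072
End of period: [1550, 1466, 4047, 3547, 15072]
Total after period 3: 1550 + 1466 + 4047 + 3547 + 15072 = 25682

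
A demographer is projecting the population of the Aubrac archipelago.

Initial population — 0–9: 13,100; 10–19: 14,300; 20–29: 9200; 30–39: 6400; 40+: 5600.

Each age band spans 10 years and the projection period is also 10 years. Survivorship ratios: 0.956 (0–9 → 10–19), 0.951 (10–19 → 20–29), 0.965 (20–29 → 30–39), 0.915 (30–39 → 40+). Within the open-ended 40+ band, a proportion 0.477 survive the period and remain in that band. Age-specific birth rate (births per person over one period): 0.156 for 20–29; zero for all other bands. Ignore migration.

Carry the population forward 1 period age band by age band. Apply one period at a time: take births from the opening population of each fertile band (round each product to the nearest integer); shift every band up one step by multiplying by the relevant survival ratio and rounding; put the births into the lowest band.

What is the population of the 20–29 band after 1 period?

Numbering the groups 1..5 from youngest to oldest:
[period 1]
Births: 9200 * 0.156 = 1435
Group 2: 13100 * 0.956 = 12524
Group 3: 14300 * 0.951 = 13599
Group 4: 9200 * 0.965 = 8878
Group 5: 6400 * 0.915 + 5600 * 0.477 = 5856 + 2671 = 8527
End of period: [1435, 12524, 13599, 8878, 8527]

13599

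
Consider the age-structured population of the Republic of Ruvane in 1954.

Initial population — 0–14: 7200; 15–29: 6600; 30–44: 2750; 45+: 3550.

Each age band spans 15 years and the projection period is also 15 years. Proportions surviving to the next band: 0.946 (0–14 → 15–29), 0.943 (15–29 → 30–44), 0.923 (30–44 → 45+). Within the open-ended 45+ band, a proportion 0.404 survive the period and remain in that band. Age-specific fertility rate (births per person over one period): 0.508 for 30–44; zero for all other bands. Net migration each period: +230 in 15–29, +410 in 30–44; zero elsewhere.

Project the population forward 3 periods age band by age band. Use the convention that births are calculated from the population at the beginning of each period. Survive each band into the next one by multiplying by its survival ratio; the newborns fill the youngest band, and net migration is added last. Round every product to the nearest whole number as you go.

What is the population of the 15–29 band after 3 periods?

3418

Call the groups 1 to 4, youngest first.
After projecting period 1:
Births: 2750 × 0.508 = 1397
Group 2: 7200 × 0.946 = 6811
Group 3: 6600 × 0.943 = 6224
Group 4: 2750 × 0.923 + 3550 × 0.404 = 2538 + 1434 = 3972
Net migration: Group 2 + 230 → 7041; Group 3 + 410 → 6634
Giving 1397 / 7041 / 6634 / 3972.
After projecting period 2:
Births: 6634 × 0.508 = 3370
Group 2: 1397 × 0.946 = 1322
Group 3: 7041 × 0.943 = 6640
Group 4: 6634 × 0.923 + 3972 × 0.404 = 6123 + 1605 = 7728
Net migration: Group 2 + 230 → 1552; Group 3 + 410 → 7050
Giving 3370 / 1552 / 7050 / 7728.
After projecting period 3:
Births: 7050 × 0.508 = 3581
Group 2: 3370 × 0.946 = 3188
Group 3: 1552 × 0.943 = 1464
Group 4: 7050 × 0.923 + 7728 × 0.404 = 6507 + 3122 = 9629
Net migration: Group 2 + 230 → 3418; Group 3 + 410 → 1874
Giving 3581 / 3418 / 1874 / 9629.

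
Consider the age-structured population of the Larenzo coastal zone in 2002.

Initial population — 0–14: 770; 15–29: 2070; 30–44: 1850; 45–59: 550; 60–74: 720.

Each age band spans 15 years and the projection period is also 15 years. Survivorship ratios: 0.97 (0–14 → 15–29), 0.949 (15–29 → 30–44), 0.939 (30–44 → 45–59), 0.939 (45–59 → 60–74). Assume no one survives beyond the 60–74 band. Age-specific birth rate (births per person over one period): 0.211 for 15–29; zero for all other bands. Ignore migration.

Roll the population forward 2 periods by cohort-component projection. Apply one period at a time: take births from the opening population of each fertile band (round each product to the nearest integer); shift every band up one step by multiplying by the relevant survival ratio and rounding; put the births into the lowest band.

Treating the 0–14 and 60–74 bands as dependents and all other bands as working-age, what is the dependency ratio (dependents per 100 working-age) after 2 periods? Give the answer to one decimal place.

Numbering the bands 1..5 from youngest to oldest:
Period 1:
Births: 2070 × 0.211 = 437
Band 2: 770 × 0.97 = 747
Band 3: 2070 × 0.949 = 1964
Band 4: 1850 × 0.939 = 1737
Band 5: 550 × 0.939 = 516
Giving 437 / 747 / 1964 / 1737 / 516.
Period 2:
Births: 747 × 0.211 = 158
Band 2: 437 × 0.97 = 424
Band 3: 747 × 0.949 = 709
Band 4: 1964 × 0.939 = 1844
Band 5: 1737 × 0.939 = 1631
Giving 158 / 424 / 709 / 1844 / 1631.
Dependents (band 0–14 + band 60–74) = 158 + 1631 = 1789; working-age = 2977; ratio = 1789/2977 × 100 = 60.1

60.1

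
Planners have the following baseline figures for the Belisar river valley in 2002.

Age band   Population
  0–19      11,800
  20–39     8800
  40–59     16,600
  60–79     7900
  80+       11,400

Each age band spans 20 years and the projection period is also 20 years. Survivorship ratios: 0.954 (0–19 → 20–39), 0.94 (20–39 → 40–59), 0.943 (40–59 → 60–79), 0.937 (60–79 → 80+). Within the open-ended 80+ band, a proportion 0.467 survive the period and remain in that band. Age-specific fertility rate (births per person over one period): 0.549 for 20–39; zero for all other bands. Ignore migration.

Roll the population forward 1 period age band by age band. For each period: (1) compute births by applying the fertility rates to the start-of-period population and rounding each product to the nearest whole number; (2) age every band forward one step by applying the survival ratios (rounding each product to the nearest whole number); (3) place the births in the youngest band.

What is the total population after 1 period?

52740

[period 1]
Births: 8800 × 0.549 = 4831
20–39: 11800 × 0.954 = 11257
40–59: 8800 × 0.94 = 8272
60–79: 16600 × 0.943 = 15654
80+: 7900 × 0.937 + 11400 × 0.467 = 7402 + 5324 = 12726
→ [4831, 11257, 8272, 15654, 12726]
Total after period 1: 4831 + 11257 + 8272 + 15654 + 12726 = 52740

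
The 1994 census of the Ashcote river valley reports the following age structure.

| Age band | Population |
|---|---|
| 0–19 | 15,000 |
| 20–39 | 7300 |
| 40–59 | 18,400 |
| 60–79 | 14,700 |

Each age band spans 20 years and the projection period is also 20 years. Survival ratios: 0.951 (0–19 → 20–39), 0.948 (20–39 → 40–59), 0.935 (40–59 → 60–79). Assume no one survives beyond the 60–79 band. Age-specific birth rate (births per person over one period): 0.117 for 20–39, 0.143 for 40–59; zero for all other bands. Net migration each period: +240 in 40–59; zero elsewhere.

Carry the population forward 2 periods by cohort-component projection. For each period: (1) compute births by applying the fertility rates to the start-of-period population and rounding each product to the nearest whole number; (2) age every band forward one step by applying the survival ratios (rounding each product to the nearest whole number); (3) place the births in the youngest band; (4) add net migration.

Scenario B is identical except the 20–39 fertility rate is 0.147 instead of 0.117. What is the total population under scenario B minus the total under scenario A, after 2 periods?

[period 1]
Births: 7300 × 0.117 = 854 ; 18400 × 0.143 = 2631 → total 3485
20–39: 15000 × 0.951 = 14265
40–59: 7300 × 0.948 = 6920
60–79: 18400 × 0.935 = 17204
Net migration: 40–59 + 240 → 7160
→ [3485, 14265, 7160, 17204]
[period 2]
Births: 14265 × 0.117 = 1669 ; 7160 × 0.143 = 1024 → total 2693
20–39: 3485 × 0.951 = 3314
40–59: 14265 × 0.948 = 13523
60–79: 7160 × 0.935 = 6695
Net migration: 40–59 + 240 → 13763
→ [2693, 3314, 13763, 6695]
Scenario A total after 2 periods: 26465
Scenario B projection —
[period 1]
Births: 7300 × 0.147 = 1073 ; 18400 × 0.143 = 2631 → total 3704
20–39: 15000 × 0.951 = 14265
40–59: 7300 × 0.948 = 6920
60–79: 18400 × 0.935 = 17204
Net migration: 40–59 + 240 → 7160
→ [3704, 14265, 7160, 17204]
[period 2]
Births: 14265 × 0.147 = 2097 ; 7160 × 0.143 = 1024 → total 3121
20–39: 3704 × 0.951 = 3523
40–59: 14265 × 0.948 = 13523
60–79: 7160 × 0.935 = 6695
Net migration: 40–59 + 240 → 13763
→ [3121, 3523, 13763, 6695]
Scenario B total after 2 periods: 27102
Difference B − A = 27102 − 26465 = 637

637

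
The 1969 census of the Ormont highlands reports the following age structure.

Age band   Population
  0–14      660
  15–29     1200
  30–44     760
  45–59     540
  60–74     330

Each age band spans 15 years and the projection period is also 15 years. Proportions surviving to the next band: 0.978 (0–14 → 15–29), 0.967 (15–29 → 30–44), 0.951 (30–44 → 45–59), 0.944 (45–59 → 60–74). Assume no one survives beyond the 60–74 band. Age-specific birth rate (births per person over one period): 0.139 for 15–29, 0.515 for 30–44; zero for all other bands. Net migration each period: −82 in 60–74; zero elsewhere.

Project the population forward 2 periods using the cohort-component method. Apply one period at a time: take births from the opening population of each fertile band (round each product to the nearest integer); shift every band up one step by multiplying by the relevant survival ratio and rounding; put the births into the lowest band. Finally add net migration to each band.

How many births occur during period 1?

558

Let band 1 be 0–14 through band 5 = 60–74.
Period 1:
Births: 1200 × 0.139 = 167  |  760 × 0.515 = 391 → 558
Band 2: 660 × 0.978 = 645
Band 3: 1200 × 0.967 = 1160
Band 4: 760 × 0.951 = 723
Band 5: 540 × 0.944 = 510
Net migration: Band 5 − 82 → 428
Giving 558 / 645 / 1160 / 723 / 428.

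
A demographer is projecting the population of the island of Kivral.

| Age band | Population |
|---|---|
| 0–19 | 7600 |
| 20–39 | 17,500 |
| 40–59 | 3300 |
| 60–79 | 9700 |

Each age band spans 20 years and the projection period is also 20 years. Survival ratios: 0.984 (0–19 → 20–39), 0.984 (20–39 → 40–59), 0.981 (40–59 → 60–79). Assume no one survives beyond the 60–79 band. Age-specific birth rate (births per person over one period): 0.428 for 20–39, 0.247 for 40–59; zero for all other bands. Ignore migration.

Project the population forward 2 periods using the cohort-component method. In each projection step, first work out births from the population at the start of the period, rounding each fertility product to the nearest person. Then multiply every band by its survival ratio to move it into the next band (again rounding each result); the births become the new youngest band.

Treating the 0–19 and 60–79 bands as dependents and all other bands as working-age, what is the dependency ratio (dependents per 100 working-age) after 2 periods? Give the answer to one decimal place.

156.8

After projecting period 1:
Births: 17500 × 0.428 = 7490 ; 3300 × 0.247 = 815 ⇒ total 8305
20–39: 7600 × 0.984 = 7478
40–59: 17500 × 0.984 = 17220
60–79: 3300 × 0.981 = 3237
Giving 8305 / 7478 / 17220 / 3237.
After projecting period 2:
Births: 7478 × 0.428 = 3201 ; 17220 × 0.247 = 4253 ⇒ total 7454
20–39: 8305 × 0.984 = 8172
40–59: 7478 × 0.984 = 7358
60–79: 17220 × 0.981 = 16893
Giving 7454 / 8172 / 7358 / 16893.
Dependents (band 0–19 + band 60–79) = 7454 + 16893 = 24347; working-age = 15530; ratio = 24347/15530 × 100 = 156.8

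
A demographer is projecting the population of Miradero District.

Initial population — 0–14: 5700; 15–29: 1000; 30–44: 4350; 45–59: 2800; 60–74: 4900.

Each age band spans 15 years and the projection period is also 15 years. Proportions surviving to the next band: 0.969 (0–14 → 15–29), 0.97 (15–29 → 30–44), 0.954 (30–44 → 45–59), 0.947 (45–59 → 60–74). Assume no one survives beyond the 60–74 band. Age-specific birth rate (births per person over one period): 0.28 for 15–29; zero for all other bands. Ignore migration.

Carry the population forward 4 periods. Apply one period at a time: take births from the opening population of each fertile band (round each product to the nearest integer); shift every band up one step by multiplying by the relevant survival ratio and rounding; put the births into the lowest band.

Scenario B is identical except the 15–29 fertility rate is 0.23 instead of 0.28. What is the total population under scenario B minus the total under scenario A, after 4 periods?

-465

Period 1:
Births: 1000 * 0.28 = 280
15–29: 5700 * 0.969 = 5523
30–44: 1000 * 0.97 = 970
45–59: 4350 * 0.954 = 4150
60–74: 2800 * 0.947 = 2652
Giving 280 / 5523 / 970 / 4150 / 2652.
Period 2:
Births: 5523 * 0.28 = 1546
15–29: 280 * 0.969 = 271
30–44: 5523 * 0.97 = 5357
45–59: 970 * 0.954 = 925
60–74: 4150 * 0.947 = 3930
Giving 1546 / 271 / 5357 / 925 / 3930.
Period 3:
Births: 271 * 0.28 = 76
15–29: 1546 * 0.969 = 1498
30–44: 271 * 0.97 = 263
45–59: 5357 * 0.954 = 5111
60–74: 925 * 0.947 = 876
Giving 76 / 1498 / 263 / 5111 / 876.
Period 4:
Births: 1498 * 0.28 = 419
15–29: 76 * 0.969 = 74
30–44: 1498 * 0.97 = 1453
45–59: 263 * 0.954 = 251
60–74: 5111 * 0.947 = 4840
Giving 419 / 74 / 1453 / 251 / 4840.
Scenario A total after 4 periods: 7037
Scenario B projection —
Period 1:
Births: 1000 * 0.23 = 230
15–29: 5700 * 0.969 = 5523
30–44: 1000 * 0.97 = 970
45–59: 4350 * 0.954 = 4150
60–74: 2800 * 0.947 = 2652
Giving 230 / 5523 / 970 / 4150 / 2652.
Period 2:
Births: 5523 * 0.23 = 1270
15–29: 230 * 0.969 = 223
30–44: 5523 * 0.97 = 5357
45–59: 970 * 0.954 = 925
60–74: 4150 * 0.947 = 3930
Giving 1270 / 223 / 5357 / 925 / 3930.
Period 3:
Births: 223 * 0.23 = 51
15–29: 1270 * 0.969 = 1231
30–44: 223 * 0.97 = 216
45–59: 5357 * 0.954 = 5111
60–74: 925 * 0.947 = 876
Giving 51 / 1231 / 216 / 5111 / 876.
Period 4:
Births: 1231 * 0.23 = 283
15–29: 51 * 0.969 = 49
30–44: 1231 * 0.97 = 1194
45–59: 216 * 0.954 = 206
60–74: 5111 * 0.947 = 4840
Giving 283 / 49 / 1194 / 206 / 4840.
Scenario B total after 4 periods: 6572
Difference B − A = 6572 − 7037 = -465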